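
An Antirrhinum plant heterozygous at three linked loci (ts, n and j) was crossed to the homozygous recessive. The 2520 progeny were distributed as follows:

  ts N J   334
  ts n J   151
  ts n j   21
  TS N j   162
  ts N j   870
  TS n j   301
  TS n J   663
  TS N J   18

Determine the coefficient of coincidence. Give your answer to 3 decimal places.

The two most frequent reciprocal classes, ts N j and TS n J, are the parental types, so the F1 was ts N j / TS n J.
The two rarest classes, ts n j and TS N J, are the double crossovers. Comparing them with the parentals, only the n allele has switched, so n is the middle locus and the order is ts – n – j.
ts–n: (313 + 39)/2520 = 0.1397; n–j: (635 + 39)/2520 = 0.2675.
Expected DCO frequency = 0.1397 × 0.2675 ≈ 0.03737; observed = 39/2520 ≈ 0.01548.
Coefficient of coincidence = 0.01548/0.03737 ≈ 0.414.

0.414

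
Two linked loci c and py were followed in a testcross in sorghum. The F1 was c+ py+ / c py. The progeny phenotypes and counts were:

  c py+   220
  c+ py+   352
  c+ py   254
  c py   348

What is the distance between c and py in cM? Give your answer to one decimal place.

40.4 cM

The recombinant classes are c+ py and c py+: 254 + 220 = 474.
Recombination frequency = 474/1174 = 0.4037 ≈ 40.4%, i.e. 40.4 cM.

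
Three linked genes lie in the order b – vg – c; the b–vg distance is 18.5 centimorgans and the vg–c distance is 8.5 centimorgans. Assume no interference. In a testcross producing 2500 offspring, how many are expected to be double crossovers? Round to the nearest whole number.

Map distances give recombination frequencies of 0.185 and 0.085 for the two intervals.
With no interference, expected double-crossover frequency = 0.185 × 0.085 = 0.01572.
Expected number = 0.01572 × 2500 = 39.31 ≈ 39.

39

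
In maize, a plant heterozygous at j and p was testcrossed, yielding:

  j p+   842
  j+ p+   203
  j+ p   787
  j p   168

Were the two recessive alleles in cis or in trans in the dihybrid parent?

The two most frequent classes are j+ p (787) and j p+ (842); these are the parental (non-recombinant) types.
So the F1 carried j+ p on one chromosome and j p+ on the other — the recessive alleles are on opposite chromosomes (trans / repulsion).

trans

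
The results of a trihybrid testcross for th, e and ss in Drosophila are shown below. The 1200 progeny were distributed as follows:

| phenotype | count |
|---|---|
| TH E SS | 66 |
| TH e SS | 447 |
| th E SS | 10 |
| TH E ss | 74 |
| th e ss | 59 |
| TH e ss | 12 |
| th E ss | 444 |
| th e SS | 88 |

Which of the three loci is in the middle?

The two most frequent reciprocal classes, TH e SS and th E ss, are the parental types, so the F1 was TH e SS / th E ss.
The two rarest classes, TH e ss and th E SS, are the double crossovers. Comparing them with the parentals, only the ss allele has switched, so ss is the middle locus and the order is th – ss – e.

ss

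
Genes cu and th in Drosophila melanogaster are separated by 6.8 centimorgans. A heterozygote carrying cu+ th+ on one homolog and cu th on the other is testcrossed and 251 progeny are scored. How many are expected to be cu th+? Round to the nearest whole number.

A map distance of 6.8 centimorgans corresponds to a recombination frequency of 0.068.
The F1 is cu+ th+ / cu th, so cu th+ is a recombinant gamete class with expected frequency r/2 = 0.068/2 = 0.0340.
Expected number = 0.0340 × 251 = 8.53 ≈ 9.

9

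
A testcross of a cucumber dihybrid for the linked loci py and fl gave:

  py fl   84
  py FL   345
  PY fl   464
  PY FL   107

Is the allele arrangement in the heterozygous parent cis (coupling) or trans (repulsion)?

trans

The two most frequent classes are PY fl (464) and py FL (345); these are the parental (non-recombinant) types.
So the F1 carried PY fl on one chromosome and py FL on the other — the recessive alleles are on opposite chromosomes (trans / repulsion).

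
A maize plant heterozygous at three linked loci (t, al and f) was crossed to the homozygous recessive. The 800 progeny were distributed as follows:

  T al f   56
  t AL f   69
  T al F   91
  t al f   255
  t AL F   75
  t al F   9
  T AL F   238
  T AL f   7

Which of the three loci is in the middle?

f

The two most frequent reciprocal classes, t al f and T AL F, are the parental types, so the F1 was t al f / T AL F.
The two rarest classes, t al F and T AL f, are the double crossovers. Comparing them with the parentals, only the f allele has switched, so f is the middle locus and the order is al – f – t.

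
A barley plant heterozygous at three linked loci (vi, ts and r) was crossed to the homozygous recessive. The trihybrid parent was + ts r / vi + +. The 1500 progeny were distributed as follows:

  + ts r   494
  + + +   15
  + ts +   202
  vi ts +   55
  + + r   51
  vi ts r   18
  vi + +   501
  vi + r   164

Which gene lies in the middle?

The two rarest classes, vi ts r and + + +, are the double crossovers. Comparing them with the parentals, only the vi allele has switched, so vi is the middle locus and the order is ts – vi – r.

vi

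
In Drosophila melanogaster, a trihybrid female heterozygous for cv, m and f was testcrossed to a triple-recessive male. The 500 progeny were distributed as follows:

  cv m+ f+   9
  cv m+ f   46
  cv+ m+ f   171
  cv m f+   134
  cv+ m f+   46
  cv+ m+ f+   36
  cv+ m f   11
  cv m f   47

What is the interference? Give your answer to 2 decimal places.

The two most frequent reciprocal classes, cv+ m+ f and cv m f+, are the parental types, so the F1 was cv+ m+ f / cv m f+.
The two rarest classes, cv+ m f and cv m+ f+, are the double crossovers. Comparing them with the parentals, only the m allele has switched, so m is the middle locus and the order is f – m – cv.
f–m: (83 + 20)/500 = 0.2060; m–cv: (92 + 20)/500 = 0.2240.
Expected DCO frequency = 0.2060 × 0.2240 ≈ 0.04614; observed = 20/500 ≈ 0.04000.
Coefficient of coincidence = 0.04000/0.04614 ≈ 0.87; interference = 1 − 0.87 = 0.13.

0.13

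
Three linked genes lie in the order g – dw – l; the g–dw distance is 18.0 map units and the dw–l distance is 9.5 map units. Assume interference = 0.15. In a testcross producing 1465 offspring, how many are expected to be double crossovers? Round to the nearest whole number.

21

Map distances give recombination frequencies of 0.180 and 0.095 for the two intervals.
With interference 0.15 (so coincidence = 0.85), expected double-crossover frequency = 0.180 × 0.095 × 0.85 = 0.01453.
Expected number = 0.01453 × 1465 = 21.29 ≈ 21.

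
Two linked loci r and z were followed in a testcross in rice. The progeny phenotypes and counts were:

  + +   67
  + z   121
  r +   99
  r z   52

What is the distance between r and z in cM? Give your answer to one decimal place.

The two most frequent classes, + z (121) and r + (99), are the parental types, so the F1 was + z / r +.
The recombinant classes are + + and r z: 67 + 52 = 119.
Recombination frequency = 119/339 = 0.3510 ≈ 35.1%, i.e. 35.1 cM.

35.1 cM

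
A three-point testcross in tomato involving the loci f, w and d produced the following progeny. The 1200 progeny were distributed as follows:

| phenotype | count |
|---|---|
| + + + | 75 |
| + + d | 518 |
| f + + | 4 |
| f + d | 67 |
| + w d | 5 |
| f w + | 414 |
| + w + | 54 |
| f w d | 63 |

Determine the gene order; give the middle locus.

w

The two most frequent reciprocal classes, + + d and f w +, are the parental types, so the F1 was + + d / f w +.
The two rarest classes, + w d and f + +, are the double crossovers. Comparing them with the parentals, only the w allele has switched, so w is the middle locus and the order is f – w – d.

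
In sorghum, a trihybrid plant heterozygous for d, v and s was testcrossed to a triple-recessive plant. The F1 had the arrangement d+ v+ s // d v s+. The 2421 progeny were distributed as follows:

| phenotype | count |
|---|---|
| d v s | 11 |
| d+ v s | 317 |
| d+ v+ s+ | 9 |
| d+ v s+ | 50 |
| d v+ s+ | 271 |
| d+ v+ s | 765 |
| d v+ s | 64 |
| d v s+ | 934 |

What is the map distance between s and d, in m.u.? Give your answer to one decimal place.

The two rarest classes, d+ v+ s+ and d v s, are the double crossovers. Comparing them with the parentals, only the s allele has switched, so s is the middle locus and the order is v – s – d.
Crossovers in the s–d interval produce the single-crossover classes d v+ s and d+ v s+ (64 + 50 = 114) plus the double crossovers (20).
RF(s–d) = (114 + 20) / 2421 = 134/2421 = 0.0553 → 5.5 m.u.

5.5 m.u.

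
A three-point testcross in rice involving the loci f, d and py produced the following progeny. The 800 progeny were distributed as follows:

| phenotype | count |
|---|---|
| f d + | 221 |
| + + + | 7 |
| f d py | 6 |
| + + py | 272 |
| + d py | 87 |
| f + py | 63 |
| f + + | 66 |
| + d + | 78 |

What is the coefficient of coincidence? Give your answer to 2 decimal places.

0.41

The two most frequent reciprocal classes, f d + and + + py, are the parental types, so the F1 was f d + / + + py.
The two rarest classes, f d py and + + +, are the double crossovers. Comparing them with the parentals, only the py allele has switched, so py is the middle locus and the order is f – py – d.
f–py: (141 + 13)/800 = 0.1925; py–d: (153 + 13)/800 = 0.2075.
Expected DCO frequency = 0.1925 × 0.2075 ≈ 0.03994; observed = 13/800 ≈ 0.01625.
Coefficient of coincidence = 0.01625/0.03994 ≈ 0.41.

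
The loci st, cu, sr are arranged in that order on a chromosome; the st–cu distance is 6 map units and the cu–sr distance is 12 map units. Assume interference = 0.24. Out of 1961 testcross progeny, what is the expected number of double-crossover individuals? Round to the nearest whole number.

11

Map distances give recombination frequencies of 0.060 and 0.120 for the two intervals.
With interference 0.24 (so coincidence = 0.76), expected double-crossover frequency = 0.060 × 0.120 × 0.76 = 0.00547.
Expected number = 0.00547 × 1961 = 10.73 ≈ 11.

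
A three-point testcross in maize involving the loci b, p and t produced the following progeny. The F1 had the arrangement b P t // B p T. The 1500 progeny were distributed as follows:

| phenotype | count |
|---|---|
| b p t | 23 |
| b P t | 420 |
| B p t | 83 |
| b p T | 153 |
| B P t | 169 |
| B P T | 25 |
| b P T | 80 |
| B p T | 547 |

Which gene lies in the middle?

The two rarest classes, b p t and B P T, are the double crossovers. Comparing them with the parentals, only the p allele has switched, so p is the middle locus and the order is t – p – b.

p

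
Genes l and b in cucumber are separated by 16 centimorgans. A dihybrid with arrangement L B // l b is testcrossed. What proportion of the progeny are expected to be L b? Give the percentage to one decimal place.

8.0%

A map distance of 16 centimorgans corresponds to a recombination frequency of 0.160.
The F1 is L B / l b, so L b is a recombinant gamete class with expected frequency r/2 = 0.160/2 = 0.0800.
That is 0.0800 = 8.0% of the progeny.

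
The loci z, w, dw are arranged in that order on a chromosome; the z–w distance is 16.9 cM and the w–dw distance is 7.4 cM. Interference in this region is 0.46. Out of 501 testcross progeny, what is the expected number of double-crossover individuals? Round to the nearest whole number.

3

Map distances give recombination frequencies of 0.169 and 0.074 for the two intervals.
With interference 0.46 (so coincidence = 0.54), expected double-crossover frequency = 0.169 × 0.074 × 0.54 = 0.00675.
Expected number = 0.00675 × 501 = 3.38 ≈ 3.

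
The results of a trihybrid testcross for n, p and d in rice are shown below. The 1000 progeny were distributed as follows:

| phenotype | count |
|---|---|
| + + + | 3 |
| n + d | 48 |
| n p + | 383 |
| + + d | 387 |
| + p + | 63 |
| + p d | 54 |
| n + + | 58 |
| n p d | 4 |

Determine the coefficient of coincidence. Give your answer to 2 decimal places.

The two most frequent reciprocal classes, + + d and n p +, are the parental types, so the F1 was + + d / n p +.
The two rarest classes, + + + and n p d, are the double crossovers. Comparing them with the parentals, only the d allele has switched, so d is the middle locus and the order is n – d – p.
n–d: (111 + 7)/1000 = 0.1180; d–p: (112 + 7)/1000 = 0.1190.
Expected DCO frequency = 0.1180 × 0.1190 ≈ 0.01404; observed = 7/1000 ≈ 0.00700.
Coefficient of coincidence = 0.00700/0.01404 ≈ 0.50.

0.50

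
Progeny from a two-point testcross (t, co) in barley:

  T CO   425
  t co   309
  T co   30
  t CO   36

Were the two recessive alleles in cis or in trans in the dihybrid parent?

cis

The two most frequent classes are T CO (425) and t co (309); these are the parental (non-recombinant) types.
So the F1 carried T CO on one chromosome and t co on the other — the recessive alleles are on the same chromosome (cis / coupling).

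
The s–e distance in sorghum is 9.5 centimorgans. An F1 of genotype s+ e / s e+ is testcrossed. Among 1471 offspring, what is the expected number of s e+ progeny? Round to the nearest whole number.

A map distance of 9.5 centimorgans corresponds to a recombination frequency of 0.095.
The F1 is s+ e / s e+, so s e+ is a parental gamete class with expected frequency (1 − r)/2 = 0.905/2 = 0.4525.
Expected number = 0.4525 × 1471 = 665.63 ≈ 666.

666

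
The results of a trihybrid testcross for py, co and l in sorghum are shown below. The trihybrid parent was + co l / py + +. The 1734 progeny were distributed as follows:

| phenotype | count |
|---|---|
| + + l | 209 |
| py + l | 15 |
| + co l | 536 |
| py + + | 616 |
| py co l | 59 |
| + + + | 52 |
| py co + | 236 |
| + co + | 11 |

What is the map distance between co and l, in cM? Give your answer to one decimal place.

27.2 cM

The two rarest classes, + co + and py + l, are the double crossovers. Comparing them with the parentals, only the l allele has switched, so l is the middle locus and the order is co – l – py.
Crossovers in the co–l interval produce the single-crossover classes + + l and py co + (209 + 236 = 445) plus the double crossovers (26).
RF(co–l) = (445 + 26) / 1734 = 471/1734 = 0.2716 → 27.2 cM.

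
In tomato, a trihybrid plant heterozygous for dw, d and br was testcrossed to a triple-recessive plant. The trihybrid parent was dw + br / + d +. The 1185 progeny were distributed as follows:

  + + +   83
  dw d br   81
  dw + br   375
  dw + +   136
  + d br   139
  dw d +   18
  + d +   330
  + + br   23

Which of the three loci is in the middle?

The two rarest classes, + + br and dw d +, are the double crossovers. Comparing them with the parentals, only the dw allele has switched, so dw is the middle locus and the order is br – dw – d.

dw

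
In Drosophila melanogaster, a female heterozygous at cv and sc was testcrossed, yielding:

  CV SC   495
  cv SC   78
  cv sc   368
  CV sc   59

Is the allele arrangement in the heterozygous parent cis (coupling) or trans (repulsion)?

The two most frequent classes are CV SC (495) and cv sc (368); these are the parental (non-recombinant) types.
So the F1 carried CV SC on one chromosome and cv sc on the other — the recessive alleles are on the same chromosome (cis / coupling).

cis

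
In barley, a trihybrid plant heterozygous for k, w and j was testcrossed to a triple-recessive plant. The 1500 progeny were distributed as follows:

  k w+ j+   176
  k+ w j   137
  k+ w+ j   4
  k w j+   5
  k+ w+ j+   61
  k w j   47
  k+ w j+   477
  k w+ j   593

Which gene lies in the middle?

The two most frequent reciprocal classes, k+ w j+ and k w+ j, are the parental types, so the F1 was k+ w j+ / k w+ j.
The two rarest classes, k w j+ and k+ w+ j, are the double crossovers. Comparing them with the parentals, only the k allele has switched, so k is the middle locus and the order is j – k – w.

k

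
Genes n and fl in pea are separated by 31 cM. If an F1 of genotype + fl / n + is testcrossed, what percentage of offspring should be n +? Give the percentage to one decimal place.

34.5%

A map distance of 31 cM corresponds to a recombination frequency of 0.310.
The F1 is + fl / n +, so n + is a parental gamete class with expected frequency (1 − r)/2 = 0.690/2 = 0.3450.
That is 0.3450 = 34.5% of the progeny.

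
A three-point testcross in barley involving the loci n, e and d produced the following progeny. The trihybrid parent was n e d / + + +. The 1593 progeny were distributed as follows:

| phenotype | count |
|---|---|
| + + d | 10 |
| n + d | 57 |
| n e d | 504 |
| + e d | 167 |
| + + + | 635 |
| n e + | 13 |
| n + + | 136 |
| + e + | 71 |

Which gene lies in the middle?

The two rarest classes, n e + and + + d, are the double crossovers. Comparing them with the parentals, only the d allele has switched, so d is the middle locus and the order is e – d – n.

d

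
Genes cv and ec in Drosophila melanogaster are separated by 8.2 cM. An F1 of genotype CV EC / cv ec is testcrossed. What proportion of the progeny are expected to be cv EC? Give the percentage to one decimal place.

A map distance of 8.2 cM corresponds to a recombination frequency of 0.082.
The F1 is CV EC / cv ec, so cv EC is a recombinant gamete class with expected frequency r/2 = 0.082/2 = 0.0410.
That is 0.0410 = 4.1% of the progeny.

4.1%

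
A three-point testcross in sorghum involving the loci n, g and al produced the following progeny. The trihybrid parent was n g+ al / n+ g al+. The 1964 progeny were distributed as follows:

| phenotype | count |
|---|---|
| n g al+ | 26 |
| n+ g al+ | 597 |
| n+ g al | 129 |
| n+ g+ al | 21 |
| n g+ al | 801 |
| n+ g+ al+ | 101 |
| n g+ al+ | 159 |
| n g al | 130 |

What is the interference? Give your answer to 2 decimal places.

The two rarest classes, n+ g+ al and n g al+, are the double crossovers. Comparing them with the parentals, only the n allele has switched, so n is the middle locus and the order is al – n – g.
al–n: (288 + 47)/1964 = 0.1706; n–g: (231 + 47)/1964 = 0.1415.
Expected DCO frequency = 0.1706 × 0.1415 ≈ 0.02414; observed = 47/1964 ≈ 0.02393.
Coefficient of coincidence = 0.02393/0.02414 ≈ 0.99; interference = 1 − 0.99 = 0.01.

0.01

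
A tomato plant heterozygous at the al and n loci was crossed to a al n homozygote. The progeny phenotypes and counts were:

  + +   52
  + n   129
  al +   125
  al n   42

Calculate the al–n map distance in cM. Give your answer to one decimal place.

The two most frequent classes, + n (129) and al + (125), are the parental types, so the F1 was + n / al +.
The recombinant classes are + + and al n: 52 + 42 = 94.
Recombination frequency = 94/348 = 0.2701 ≈ 27.0%, i.e. 27.0 cM.

27.0 cM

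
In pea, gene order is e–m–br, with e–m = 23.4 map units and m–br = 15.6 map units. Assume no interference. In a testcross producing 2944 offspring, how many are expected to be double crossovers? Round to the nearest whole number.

107

Map distances give recombination frequencies of 0.234 and 0.156 for the two intervals.
With no interference, expected double-crossover frequency = 0.234 × 0.156 = 0.03650.
Expected number = 0.03650 × 2944 = 107.47 ≈ 107.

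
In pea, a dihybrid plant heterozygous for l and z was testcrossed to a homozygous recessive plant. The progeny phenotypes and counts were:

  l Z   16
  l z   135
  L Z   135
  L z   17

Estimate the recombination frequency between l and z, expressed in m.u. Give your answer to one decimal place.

The two most frequent classes, L Z (135) and l z (135), are the parental types, so the F1 was L Z / l z.
The recombinant classes are L z and l Z: 17 + 16 = 33.
Recombination frequency = 33/303 = 0.1089 ≈ 10.9%, i.e. 10.9 m.u.

10.9 m.u.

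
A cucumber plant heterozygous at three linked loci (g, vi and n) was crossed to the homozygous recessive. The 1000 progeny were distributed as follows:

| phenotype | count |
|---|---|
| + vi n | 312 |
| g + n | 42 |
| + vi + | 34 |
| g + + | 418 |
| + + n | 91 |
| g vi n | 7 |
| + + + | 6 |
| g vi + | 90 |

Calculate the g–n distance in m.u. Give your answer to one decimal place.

The two most frequent reciprocal classes, + vi n and g + +, are the parental types, so the F1 was + vi n / g + +.
The two rarest classes, g vi n and + + +, are the double crossovers. Comparing them with the parentals, only the g allele has switched, so g is the middle locus and the order is n – g – vi.
Crossovers in the n–g interval produce the single-crossover classes + vi + and g + n (34 + 42 = 76) plus the double crossovers (13).
RF(n–g) = (76 + 13) / 1000 = 89/1000 = 0.0890 → 8.9 m.u.

8.9 m.u.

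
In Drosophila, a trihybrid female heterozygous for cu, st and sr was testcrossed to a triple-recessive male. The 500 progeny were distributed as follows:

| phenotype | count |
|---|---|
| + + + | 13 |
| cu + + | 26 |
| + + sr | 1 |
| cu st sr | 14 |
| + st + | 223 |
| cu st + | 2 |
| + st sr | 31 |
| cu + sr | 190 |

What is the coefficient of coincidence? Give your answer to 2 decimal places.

The two most frequent reciprocal classes, + st + and cu + sr, are the parental types, so the F1 was + st + / cu + sr.
The two rarest classes, cu st + and + + sr, are the double crossovers. Comparing them with the parentals, only the cu allele has switched, so cu is the middle locus and the order is st – cu – sr.
st–cu: (27 + 3)/500 = 0.0600; cu–sr: (57 + 3)/500 = 0.1200.
Expected DCO frequency = 0.0600 × 0.1200 ≈ 0.00720; observed = 3/500 ≈ 0.00600.
Coefficient of coincidence = 0.00600/0.00720 ≈ 0.83.

0.83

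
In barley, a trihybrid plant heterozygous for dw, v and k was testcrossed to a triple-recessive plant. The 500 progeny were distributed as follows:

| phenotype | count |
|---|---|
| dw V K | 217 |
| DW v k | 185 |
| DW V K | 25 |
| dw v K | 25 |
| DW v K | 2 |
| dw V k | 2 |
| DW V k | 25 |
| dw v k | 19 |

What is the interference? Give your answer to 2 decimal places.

0.23

The two most frequent reciprocal classes, dw V K and DW v k, are the parental types, so the F1 was dw V K / DW v k.
The two rarest classes, dw V k and DW v K, are the double crossovers. Comparing them with the parentals, only the k allele has switched, so k is the middle locus and the order is v – k – dw.
v–k: (50 + 4)/500 = 0.1080; k–dw: (44 + 4)/500 = 0.0960.
Expected DCO frequency = 0.1080 × 0.0960 ≈ 0.01037; observed = 4/500 ≈ 0.00800.
Coefficient of coincidence = 0.00800/0.01037 ≈ 0.77; interference = 1 − 0.77 = 0.23.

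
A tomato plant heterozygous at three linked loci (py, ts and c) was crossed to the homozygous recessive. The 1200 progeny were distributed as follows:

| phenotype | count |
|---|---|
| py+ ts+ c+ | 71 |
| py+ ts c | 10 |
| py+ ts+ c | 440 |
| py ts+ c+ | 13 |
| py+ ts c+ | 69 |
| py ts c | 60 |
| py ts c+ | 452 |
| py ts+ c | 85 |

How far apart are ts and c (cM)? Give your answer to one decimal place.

The two most frequent reciprocal classes, py ts c+ and py+ ts+ c, are the parental types, so the F1 was py ts c+ / py+ ts+ c.
The two rarest classes, py ts+ c+ and py+ ts c, are the double crossovers. Comparing them with the parentals, only the ts allele has switched, so ts is the middle locus and the order is c – ts – py.
Crossovers in the c–ts interval produce the single-crossover classes py ts c and py+ ts+ c+ (60 + 71 = 131) plus the double crossovers (23).
RF(c–ts) = (131 + 23) / 1200 = 154/1200 = 0.1283 → 12.8 cM.

12.8 cM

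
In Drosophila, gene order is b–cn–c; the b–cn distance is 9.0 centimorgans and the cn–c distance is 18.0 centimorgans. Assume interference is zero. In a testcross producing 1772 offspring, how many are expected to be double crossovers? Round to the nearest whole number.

29

Map distances give recombination frequencies of 0.090 and 0.180 for the two intervals.
With no interference, expected double-crossover frequency = 0.090 × 0.180 = 0.01620.
Expected number = 0.01620 × 1772 = 28.71 ≈ 29.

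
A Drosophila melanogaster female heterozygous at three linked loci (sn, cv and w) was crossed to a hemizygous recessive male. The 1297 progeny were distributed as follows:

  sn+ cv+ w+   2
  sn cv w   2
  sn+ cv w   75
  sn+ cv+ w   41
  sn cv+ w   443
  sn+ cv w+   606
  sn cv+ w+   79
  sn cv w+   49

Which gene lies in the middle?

The two most frequent reciprocal classes, sn+ cv w+ and sn cv+ w, are the parental types, so the F1 was sn+ cv w+ / sn cv+ w.
The two rarest classes, sn+ cv+ w+ and sn cv w, are the double crossovers. Comparing them with the parentals, only the cv allele has switched, so cv is the middle locus and the order is sn – cv – w.

cv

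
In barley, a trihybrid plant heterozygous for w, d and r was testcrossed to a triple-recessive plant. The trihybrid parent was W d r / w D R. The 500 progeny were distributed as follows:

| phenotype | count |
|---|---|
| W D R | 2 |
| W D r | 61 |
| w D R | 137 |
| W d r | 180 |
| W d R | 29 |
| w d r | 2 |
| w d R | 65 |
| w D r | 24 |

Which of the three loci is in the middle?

w

The two rarest classes, w d r and W D R, are the double crossovers. Comparing them with the parentals, only the w allele has switched, so w is the middle locus and the order is d – w – r.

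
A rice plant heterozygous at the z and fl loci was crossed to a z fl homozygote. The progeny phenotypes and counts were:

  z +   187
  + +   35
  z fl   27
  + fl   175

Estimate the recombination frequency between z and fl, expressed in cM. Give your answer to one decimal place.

14.6 cM

The two most frequent classes, + fl (175) and z + (187), are the parental types, so the F1 was + fl / z +.
The recombinant classes are + + and z fl: 35 + 27 = 62.
Recombination frequency = 62/424 = 0.1462 ≈ 14.6%, i.e. 14.6 cM.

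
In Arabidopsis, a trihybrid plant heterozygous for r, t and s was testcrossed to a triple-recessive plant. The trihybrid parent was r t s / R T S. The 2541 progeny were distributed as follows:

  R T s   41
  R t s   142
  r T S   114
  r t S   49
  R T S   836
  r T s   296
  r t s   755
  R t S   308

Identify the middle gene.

The two rarest classes, r t S and R T s, are the double crossovers. Comparing them with the parentals, only the s allele has switched, so s is the middle locus and the order is t – s – r.

s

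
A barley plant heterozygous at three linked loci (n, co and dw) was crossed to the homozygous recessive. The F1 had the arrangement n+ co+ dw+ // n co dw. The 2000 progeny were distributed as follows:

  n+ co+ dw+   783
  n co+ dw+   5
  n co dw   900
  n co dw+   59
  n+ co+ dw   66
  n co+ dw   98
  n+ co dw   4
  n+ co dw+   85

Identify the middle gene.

n

The two rarest classes, n co+ dw+ and n+ co dw, are the double crossovers. Comparing them with the parentals, only the n allele has switched, so n is the middle locus and the order is dw – n – co.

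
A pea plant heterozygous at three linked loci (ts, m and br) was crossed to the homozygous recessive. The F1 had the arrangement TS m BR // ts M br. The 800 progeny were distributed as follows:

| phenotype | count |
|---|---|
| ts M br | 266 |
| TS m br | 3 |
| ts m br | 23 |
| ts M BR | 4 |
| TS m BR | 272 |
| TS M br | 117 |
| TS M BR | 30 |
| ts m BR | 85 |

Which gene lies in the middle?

br

The two rarest classes, TS m br and ts M BR, are the double crossovers. Comparing them with the parentals, only the br allele has switched, so br is the middle locus and the order is ts – br – m.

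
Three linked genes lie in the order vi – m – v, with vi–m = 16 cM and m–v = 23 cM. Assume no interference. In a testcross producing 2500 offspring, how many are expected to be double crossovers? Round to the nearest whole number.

Map distances give recombination frequencies of 0.160 and 0.230 for the two intervals.
With no interference, expected double-crossover frequency = 0.160 × 0.230 = 0.03680.
Expected number = 0.03680 × 2500 = 92.00 ≈ 92.

92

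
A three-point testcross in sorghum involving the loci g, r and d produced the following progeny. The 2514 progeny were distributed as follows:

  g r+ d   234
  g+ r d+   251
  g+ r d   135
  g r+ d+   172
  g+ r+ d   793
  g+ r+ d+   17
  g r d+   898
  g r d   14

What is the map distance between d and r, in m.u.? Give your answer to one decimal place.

13.4 m.u.

The two most frequent reciprocal classes, g r d+ and g+ r+ d, are the parental types, so the F1 was g r d+ / g+ r+ d.
The two rarest classes, g r d and g+ r+ d+, are the double crossovers. Comparing them with the parentals, only the d allele has switched, so d is the middle locus and the order is r – d – g.
Crossovers in the r–d interval produce the single-crossover classes g r+ d+ and g+ r d (172 + 135 = 307) plus the double crossovers (31).
RF(r–d) = (307 + 31) / 2514 = 338/2514 = 0.1344 → 13.4 m.u.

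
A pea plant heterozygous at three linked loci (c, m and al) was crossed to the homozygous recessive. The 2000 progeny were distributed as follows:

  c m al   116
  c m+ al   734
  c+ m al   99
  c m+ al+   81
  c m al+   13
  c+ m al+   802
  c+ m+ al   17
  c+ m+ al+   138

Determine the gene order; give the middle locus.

The two most frequent reciprocal classes, c+ m al+ and c m+ al, are the parental types, so the F1 was c+ m al+ / c m+ al.
The two rarest classes, c m al+ and c+ m+ al, are the double crossovers. Comparing them with the parentals, only the c allele has switched, so c is the middle locus and the order is al – c – m.

c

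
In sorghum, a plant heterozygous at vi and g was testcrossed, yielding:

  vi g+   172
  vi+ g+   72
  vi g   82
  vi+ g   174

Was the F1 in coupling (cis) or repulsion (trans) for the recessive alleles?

trans

The two most frequent classes are vi+ g (174) and vi g+ (172); these are the parental (non-recombinant) types.
So the F1 carried vi+ g on one chromosome and vi g+ on the other — the recessive alleles are on opposite chromosomes (trans / repulsion).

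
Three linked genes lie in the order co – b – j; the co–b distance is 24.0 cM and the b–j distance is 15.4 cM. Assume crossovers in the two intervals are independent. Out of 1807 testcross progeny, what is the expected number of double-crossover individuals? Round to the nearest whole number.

Map distances give recombination frequencies of 0.240 and 0.154 for the two intervals.
With no interference, expected double-crossover frequency = 0.240 × 0.154 = 0.03696.
Expected number = 0.03696 × 1807 = 66.79 ≈ 67.

67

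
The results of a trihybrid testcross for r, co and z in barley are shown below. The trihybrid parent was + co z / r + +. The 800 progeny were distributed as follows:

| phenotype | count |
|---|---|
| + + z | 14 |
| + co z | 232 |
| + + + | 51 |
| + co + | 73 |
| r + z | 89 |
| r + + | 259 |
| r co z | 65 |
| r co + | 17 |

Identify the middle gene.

co

The two rarest classes, + + z and r co +, are the double crossovers. Comparing them with the parentals, only the co allele has switched, so co is the middle locus and the order is z – co – r.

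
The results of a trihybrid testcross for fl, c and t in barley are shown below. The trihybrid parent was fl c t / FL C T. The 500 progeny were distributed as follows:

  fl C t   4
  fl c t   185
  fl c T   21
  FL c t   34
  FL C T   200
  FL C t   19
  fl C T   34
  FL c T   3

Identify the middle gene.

The two rarest classes, fl C t and FL c T, are the double crossovers. Comparing them with the parentals, only the c allele has switched, so c is the middle locus and the order is t – c – fl.

c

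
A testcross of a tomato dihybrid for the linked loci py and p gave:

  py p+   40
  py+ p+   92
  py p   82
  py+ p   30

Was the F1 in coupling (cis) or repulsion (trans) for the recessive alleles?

cis

The two most frequent classes are py+ p+ (92) and py p (82); these are the parental (non-recombinant) types.
So the F1 carried py+ p+ on one chromosome and py p on the other — the recessive alleles are on the same chromosome (cis / coupling).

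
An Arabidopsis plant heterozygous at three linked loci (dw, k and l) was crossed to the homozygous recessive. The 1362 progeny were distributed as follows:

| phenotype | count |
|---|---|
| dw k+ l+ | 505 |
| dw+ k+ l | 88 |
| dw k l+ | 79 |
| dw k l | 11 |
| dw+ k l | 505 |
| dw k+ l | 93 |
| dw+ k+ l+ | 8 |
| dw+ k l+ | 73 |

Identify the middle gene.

dw

The two most frequent reciprocal classes, dw+ k l and dw k+ l+, are the parental types, so the F1 was dw+ k l / dw k+ l+.
The two rarest classes, dw k l and dw+ k+ l+, are the double crossovers. Comparing them with the parentals, only the dw allele has switched, so dw is the middle locus and the order is k – dw – l.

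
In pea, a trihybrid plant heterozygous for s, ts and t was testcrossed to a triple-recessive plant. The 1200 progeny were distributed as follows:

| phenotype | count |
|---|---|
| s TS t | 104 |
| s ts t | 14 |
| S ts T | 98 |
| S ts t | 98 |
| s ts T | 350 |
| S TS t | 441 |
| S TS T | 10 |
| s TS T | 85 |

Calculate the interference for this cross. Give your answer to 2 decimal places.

0.38

The two most frequent reciprocal classes, S TS t and s ts T, are the parental types, so the F1 was S TS t / s ts T.
The two rarest classes, S TS T and s ts t, are the double crossovers. Comparing them with the parentals, only the t allele has switched, so t is the middle locus and the order is ts – t – s.
ts–t: (183 + 24)/1200 = 0.1725; t–s: (202 + 24)/1200 = 0.1883.
Expected DCO frequency = 0.1725 × 0.1883 ≈ 0.03248; observed = 24/1200 ≈ 0.02000.
Coefficient of coincidence = 0.02000/0.03248 ≈ 0.62; interference = 1 − 0.62 = 0.38.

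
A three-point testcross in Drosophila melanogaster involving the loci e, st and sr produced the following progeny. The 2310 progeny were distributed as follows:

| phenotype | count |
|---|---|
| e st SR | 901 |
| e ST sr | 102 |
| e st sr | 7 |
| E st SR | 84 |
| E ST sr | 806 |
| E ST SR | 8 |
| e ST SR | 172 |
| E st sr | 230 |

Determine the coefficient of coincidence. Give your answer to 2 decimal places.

The two most frequent reciprocal classes, E ST sr and e st SR, are the parental types, so the F1 was E ST sr / e st SR.
The two rarest classes, E ST SR and e st sr, are the double crossovers. Comparing them with the parentals, only the sr allele has switched, so sr is the middle locus and the order is e – sr – st.
e–sr: (186 + 15)/2310 = 0.0870; sr–st: (402 + 15)/2310 = 0.1805.
Expected DCO frequency = 0.0870 × 0.1805 ≈ 0.01570; observed = 15/2310 ≈ 0.00649.
Coefficient of coincidence = 0.00649/0.01570 ≈ 0.41.

0.41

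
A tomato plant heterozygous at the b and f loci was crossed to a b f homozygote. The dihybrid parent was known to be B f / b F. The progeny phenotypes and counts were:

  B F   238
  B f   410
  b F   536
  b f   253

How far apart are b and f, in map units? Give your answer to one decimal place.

34.2 map units

The recombinant classes are B F and b f: 238 + 253 = 491.
Recombination frequency = 491/1437 = 0.3417 ≈ 34.2%, i.e. 34.2 map units.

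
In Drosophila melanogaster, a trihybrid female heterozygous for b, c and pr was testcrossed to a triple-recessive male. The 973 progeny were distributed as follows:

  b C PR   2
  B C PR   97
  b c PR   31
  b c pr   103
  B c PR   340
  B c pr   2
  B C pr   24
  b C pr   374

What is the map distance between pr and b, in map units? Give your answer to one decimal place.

6.1 map units

The two most frequent reciprocal classes, b C pr and B c PR, are the parental types, so the F1 was b C pr / B c PR.
The two rarest classes, b C PR and B c pr, are the double crossovers. Comparing them with the parentals, only the pr allele has switched, so pr is the middle locus and the order is b – pr – c.
Crossovers in the b–pr interval produce the single-crossover classes B C pr and b c PR (24 + 31 = 55) plus the double crossovers (4).
RF(b–pr) = (55 + 4) / 973 = 59/973 = 0.0606 → 6.1 map units.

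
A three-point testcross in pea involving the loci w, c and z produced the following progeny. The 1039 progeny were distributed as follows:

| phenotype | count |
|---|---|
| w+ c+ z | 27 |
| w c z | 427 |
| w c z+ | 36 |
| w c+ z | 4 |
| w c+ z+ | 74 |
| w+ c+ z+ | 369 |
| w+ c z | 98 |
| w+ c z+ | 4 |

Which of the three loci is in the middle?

The two most frequent reciprocal classes, w c z and w+ c+ z+, are the parental types, so the F1 was w c z / w+ c+ z+.
The two rarest classes, w c+ z and w+ c z+, are the double crossovers. Comparing them with the parentals, only the c allele has switched, so c is the middle locus and the order is w – c – z.

c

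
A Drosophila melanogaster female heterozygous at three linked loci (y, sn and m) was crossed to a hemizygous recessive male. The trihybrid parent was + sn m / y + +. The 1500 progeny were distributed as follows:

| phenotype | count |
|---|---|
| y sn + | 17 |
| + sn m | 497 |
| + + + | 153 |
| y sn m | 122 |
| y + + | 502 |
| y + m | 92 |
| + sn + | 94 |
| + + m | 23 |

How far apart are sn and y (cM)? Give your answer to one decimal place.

The two rarest classes, + + m and y sn +, are the double crossovers. Comparing them with the parentals, only the sn allele has switched, so sn is the middle locus and the order is y – sn – m.
Crossovers in the y–sn interval produce the single-crossover classes y sn m and + + + (122 + 153 = 275) plus the double crossovers (40).
RF(y–sn) = (275 + 40) / 1500 = 315/1500 = 0.2100 → 21.0 cM.

21.0 cM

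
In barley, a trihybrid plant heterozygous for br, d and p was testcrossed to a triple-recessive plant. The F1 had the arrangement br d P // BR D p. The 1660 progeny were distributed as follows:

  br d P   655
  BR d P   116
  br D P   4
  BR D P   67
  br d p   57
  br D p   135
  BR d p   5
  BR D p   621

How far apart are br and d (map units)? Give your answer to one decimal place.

The two rarest classes, br D P and BR d p, are the double crossovers. Comparing them with the parentals, only the d allele has switched, so d is the middle locus and the order is br – d – p.
Crossovers in the br–d interval produce the single-crossover classes BR d P and br D p (116 + 135 = 251) plus the double crossovers (9).
RF(br–d) = (251 + 9) / 1660 = 260/1660 = 0.1566 → 15.7 map units.

15.7 map units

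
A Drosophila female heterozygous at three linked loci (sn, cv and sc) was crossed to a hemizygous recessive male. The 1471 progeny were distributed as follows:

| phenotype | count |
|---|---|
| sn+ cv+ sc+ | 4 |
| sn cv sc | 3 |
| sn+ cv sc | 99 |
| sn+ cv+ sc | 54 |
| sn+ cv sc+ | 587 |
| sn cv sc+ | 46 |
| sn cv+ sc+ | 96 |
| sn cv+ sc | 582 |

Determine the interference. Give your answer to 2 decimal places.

The two most frequent reciprocal classes, sn cv+ sc and sn+ cv sc+, are the parental types, so the F1 was sn cv+ sc / sn+ cv sc+.
The two rarest classes, sn cv sc and sn+ cv+ sc+, are the double crossovers. Comparing them with the parentals, only the cv allele has switched, so cv is the middle locus and the order is sn – cv – sc.
sn–cv: (100 + 7)/1471 = 0.0727; cv–sc: (195 + 7)/1471 = 0.1373.
Expected DCO frequency = 0.0727 × 0.1373 ≈ 0.00998; observed = 7/1471 ≈ 0.00476.
Coefficient of coincidence = 0.00476/0.00998 ≈ 0.48; interference = 1 − 0.48 = 0.52.

0.52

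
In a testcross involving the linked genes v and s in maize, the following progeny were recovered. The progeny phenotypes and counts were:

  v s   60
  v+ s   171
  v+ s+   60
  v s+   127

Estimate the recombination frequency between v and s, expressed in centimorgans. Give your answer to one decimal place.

28.7 centimorgans

The two most frequent classes, v+ s (171) and v s+ (127), are the parental types, so the F1 was v+ s / v s+.
The recombinant classes are v+ s+ and v s: 60 + 60 = 120.
Recombination frequency = 120/418 = 0.2871 ≈ 28.7%, i.e. 28.7 centimorgans.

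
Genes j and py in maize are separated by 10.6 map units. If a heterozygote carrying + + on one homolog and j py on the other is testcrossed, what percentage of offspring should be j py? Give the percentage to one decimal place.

A map distance of 10.6 map units corresponds to a recombination frequency of 0.106.
The F1 is + + / j py, so j py is a parental gamete class with expected frequency (1 − r)/2 = 0.894/2 = 0.4470.
That is 0.4470 = 44.7% of the progeny.

44.7%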